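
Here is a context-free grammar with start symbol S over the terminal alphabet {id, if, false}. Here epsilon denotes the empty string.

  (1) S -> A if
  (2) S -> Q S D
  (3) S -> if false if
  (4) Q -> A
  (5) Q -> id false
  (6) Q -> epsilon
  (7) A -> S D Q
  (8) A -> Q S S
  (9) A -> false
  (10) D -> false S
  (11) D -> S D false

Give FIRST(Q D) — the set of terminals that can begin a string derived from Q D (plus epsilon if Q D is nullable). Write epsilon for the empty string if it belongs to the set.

{false, id, if}

FIRST(S) = {false, id, if}  (via A if, Q S D)
FIRST(D) = {false, id, if}  (via S D false)
FIRST(Q) = {epsilon, false, id, if}  (via A)
FIRST(A) = {false, id, if}  (via S D Q, Q S S)
FIRST(Q D): take FIRST of each symbol in turn, carrying on past any symbol whose FIRST contains epsilon; result {false, id, if}.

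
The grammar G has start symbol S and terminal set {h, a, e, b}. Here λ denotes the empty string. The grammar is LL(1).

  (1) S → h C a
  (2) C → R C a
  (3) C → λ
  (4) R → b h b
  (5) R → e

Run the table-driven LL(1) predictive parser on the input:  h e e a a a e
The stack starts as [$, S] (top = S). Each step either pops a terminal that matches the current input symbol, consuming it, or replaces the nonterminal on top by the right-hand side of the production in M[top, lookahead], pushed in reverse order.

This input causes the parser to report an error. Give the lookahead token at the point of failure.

e

step 1: stack=$ S  input=h e e a a a e $  — expand S → h C a
step 2: stack=$ a C h  input=h e e a a a e $  — match h
step 3: stack=$ a C  input=e e a a a e $  — expand C → R C a
step 4: stack=$ a a C R  input=e e a a a e $  — expand R → e
step 5: stack=$ a a C e  input=e e a a a e $  — match e
step 6: stack=$ a a C  input=e a a a e $  — expand C → R C a
step 7: stack=$ a a a C R  input=e a a a e $  — expand R → e
step 8: stack=$ a a a C e  input=e a a a e $  — match e
step 9: stack=$ a a a C  input=a a a e $  — expand C → λ
step 10: stack=$ a a a  input=a a a e $  — match a
step 11: stack=$ a a  input=a a e $  — match a
step 12: stack=$ a  input=a e $  — match a
step 13: stack=$  input=e $  — error: stack empty but input remains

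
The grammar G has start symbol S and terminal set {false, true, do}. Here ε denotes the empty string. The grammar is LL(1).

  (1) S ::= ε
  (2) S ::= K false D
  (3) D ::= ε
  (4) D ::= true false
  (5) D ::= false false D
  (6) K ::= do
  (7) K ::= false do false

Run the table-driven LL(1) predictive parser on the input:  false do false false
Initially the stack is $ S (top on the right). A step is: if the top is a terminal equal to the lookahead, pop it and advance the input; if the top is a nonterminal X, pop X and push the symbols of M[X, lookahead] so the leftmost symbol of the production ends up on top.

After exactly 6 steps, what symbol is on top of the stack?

step 1: stack=$ S  input=false do false false $  — expand S ::= K false D
step 2: stack=$ D false K  input=false do false false $  — expand K ::= false do false
step 3: stack=$ D false false do false  input=false do false false $  — match false
step 4: stack=$ D false false do  input=do false false $  — match do
step 5: stack=$ D false false  input=false false $  — match false
step 6: stack=$ D false  input=false $  — match false
Stack after step 6: $ D (top = D).

D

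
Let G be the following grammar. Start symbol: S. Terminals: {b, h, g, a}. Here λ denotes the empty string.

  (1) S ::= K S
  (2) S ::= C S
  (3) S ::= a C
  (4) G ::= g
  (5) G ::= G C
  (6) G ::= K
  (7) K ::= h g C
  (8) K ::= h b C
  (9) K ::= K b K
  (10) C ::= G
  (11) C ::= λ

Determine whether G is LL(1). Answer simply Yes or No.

FIRST(S) = {a, g, h}
FIRST(G) = {g, h}
FIRST(K) = {h}
FIRST(C) = {λ, g, h}
FOLLOW(S) = {$}
FOLLOW(G) = {$, a, b, g, h}
FOLLOW(K) = {$, a, b, g, h}
FOLLOW(C) = {$, a, b, g, h}
Cell M[C, g] receives both C ::= G and C ::= λ — the grammar is not LL(1).

No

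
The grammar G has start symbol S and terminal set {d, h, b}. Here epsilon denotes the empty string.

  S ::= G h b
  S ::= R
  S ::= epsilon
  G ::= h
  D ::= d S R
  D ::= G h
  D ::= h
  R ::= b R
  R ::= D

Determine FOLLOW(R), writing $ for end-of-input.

FIRST(G): from G::=h we get {h}. So FIRST(G) = {h}.
FIRST(D): from D::=d S R we get {d}; from D::=G h we get {h}; from D::=h we get {h}. So FIRST(D) = {d, h}.
FIRST(R): from R::=b R we get {b}; from R::=D we get {d, h}. So FIRST(R) = {b, d, h}.
FIRST(S): from S::=G h b we get {h}; from S::=R we get {b, d, h}; from S::=epsilon we get {epsilon}. So FIRST(S) = {epsilon, b, d, h}.
FOLLOW(S) includes $ since S is the start symbol.
FOLLOW(S): in D::=d S R, S is followed by R with FIRST {b, d, h}. Thus FOLLOW(S) = {$, b, d, h}.
FOLLOW(G): in S::=G h b, G is followed by h b with FIRST {h}; in D::=G h, G is followed by h with FIRST {h}. Thus FOLLOW(G) = {h}.
FOLLOW(D): in R::=D, the suffix after D is empty, so FOLLOW(D) ⊇ FOLLOW(R) = {$, b, d, h}. Thus FOLLOW(D) = {$, b, d, h}.
FOLLOW(R): in S::=R, the suffix after R is empty, so FOLLOW(R) ⊇ FOLLOW(S) = {$, b, d, h}; in D::=d S R, the suffix after R is empty, so FOLLOW(R) ⊇ FOLLOW(D) = {$, b, d, h}; in R::=b R, the suffix after R is empty (adds nothing new). Thus FOLLOW(R) = {$, b, d, h}.

{$, b, d, h}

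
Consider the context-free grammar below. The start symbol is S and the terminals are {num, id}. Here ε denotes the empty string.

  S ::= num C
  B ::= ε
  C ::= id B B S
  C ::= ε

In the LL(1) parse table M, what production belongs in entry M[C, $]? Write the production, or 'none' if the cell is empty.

C ::= ε

FIRST(S) = {num}
FIRST(B) = {ε}
FIRST(C) = {ε, id}
FOLLOW(S) includes $ since S is the start symbol.
FOLLOW(S): in C::=id B B S, the suffix after S is empty, so FOLLOW(S) ⊇ FOLLOW(C) = {$}. Thus FOLLOW(S) = {$}.
FOLLOW(C): in S::=num C, the suffix after C is empty, so FOLLOW(C) ⊇ FOLLOW(S) = {$}. Thus FOLLOW(C) = {$}.
For C ::= id B B S: FIRST(id B B S) = {id}, so it goes in M[C, t] for t ∈ {id}.
For C ::= ε: FIRST(ε) = {ε}, so it goes in M[C, t] for t ∈ {}; since ε ∈ FIRST, also for every t ∈ FOLLOW(C) = {$}.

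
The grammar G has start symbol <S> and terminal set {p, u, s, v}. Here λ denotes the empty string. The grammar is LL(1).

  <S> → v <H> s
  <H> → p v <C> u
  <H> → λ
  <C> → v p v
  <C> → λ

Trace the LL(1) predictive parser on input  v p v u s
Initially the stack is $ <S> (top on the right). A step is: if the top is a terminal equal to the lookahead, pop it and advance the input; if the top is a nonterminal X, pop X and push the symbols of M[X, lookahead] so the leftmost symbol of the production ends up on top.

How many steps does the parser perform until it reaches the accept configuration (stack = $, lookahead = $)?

8

     Stack          Input        Action
  1  $ <S>          v p v u s $  expand <S> → v <H> s
  2  $ s <H> v      v p v u s $  match v
  3  $ s <H>        p v u s $    expand <H> → p v <C> u
  4  $ s u <C> v p  p v u s $    match p
  5  $ s u <C> v    v u s $      match v
  6  $ s u <C>      u s $        expand <C> → λ
  7  $ s u          u s $        match u
  8  $ s            s $          match s
Accept reached after 8 steps.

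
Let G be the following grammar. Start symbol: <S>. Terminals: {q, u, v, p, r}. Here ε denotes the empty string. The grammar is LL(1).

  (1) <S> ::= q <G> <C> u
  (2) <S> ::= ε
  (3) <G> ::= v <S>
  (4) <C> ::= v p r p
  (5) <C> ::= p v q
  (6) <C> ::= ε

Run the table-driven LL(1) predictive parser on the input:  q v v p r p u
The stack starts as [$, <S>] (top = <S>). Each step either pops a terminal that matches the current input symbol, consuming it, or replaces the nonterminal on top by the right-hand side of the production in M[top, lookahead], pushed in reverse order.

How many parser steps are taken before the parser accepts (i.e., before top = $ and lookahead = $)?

      Stack          Input            Action
   1  $ <S>          q v v p r p u $  expand <S> ::= q <G> <C> u
   2  $ u <C> <G> q  q v v p r p u $  match q
   3  $ u <C> <G>    v v p r p u $    expand <G> ::= v <S>
   4  $ u <C> <S> v  v v p r p u $    match v
   5  $ u <C> <S>    v p r p u $      expand <S> ::= ε
   6  $ u <C>        v p r p u $      expand <C> ::= v p r p
   7  $ u p r p v    v p r p u $      match v
   8  $ u p r p      p r p u $        match p
   9  $ u p r        r p u $          match r
  10  $ u p          p u $            match p
  11  $ u            u $              match u
Accept reached after 11 steps.

11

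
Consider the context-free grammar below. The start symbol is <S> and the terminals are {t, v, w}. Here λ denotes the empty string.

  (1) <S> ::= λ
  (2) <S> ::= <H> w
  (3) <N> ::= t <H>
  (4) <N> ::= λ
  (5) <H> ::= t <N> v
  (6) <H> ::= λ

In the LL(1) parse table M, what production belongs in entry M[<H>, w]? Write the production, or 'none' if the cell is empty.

<H> ::= λ

FIRST(<N>): from <N>::=t <H> we get {t}; from <N>::=λ we get {λ}. So FIRST(<N>) = {λ, t}.
FIRST(<H>): from <H>::=t <N> v we get {t}; from <H>::=λ we get {λ}. So FIRST(<H>) = {λ, t}.
FIRST(<S>): from <S>::=λ we get {λ}; from <S>::=<H> w we get {t, w}. So FIRST(<S>) = {λ, t, w}.
FOLLOW(<S>) includes $ since <S> is the start symbol.
FOLLOW(<N>): in <H>::=t <N> v, <N> is followed by v with FIRST {v}. Thus FOLLOW(<N>) = {v}.
FOLLOW(<H>): in <S>::=<H> w, <H> is followed by w with FIRST {w}; in <N>::=t <H>, the suffix after <H> is empty, so FOLLOW(<H>) ⊇ FOLLOW(<N>) = {v}. Thus FOLLOW(<H>) = {v, w}.
For <H> ::= t <N> v: FIRST(t <N> v) = {t}, so it goes in M[<H>, t] for t ∈ {t}.
For <H> ::= λ: FIRST(λ) = {λ}, so it goes in M[<H>, t] for t ∈ {}; since λ ∈ FIRST, also for every t ∈ FOLLOW(<H>) = {v, w}.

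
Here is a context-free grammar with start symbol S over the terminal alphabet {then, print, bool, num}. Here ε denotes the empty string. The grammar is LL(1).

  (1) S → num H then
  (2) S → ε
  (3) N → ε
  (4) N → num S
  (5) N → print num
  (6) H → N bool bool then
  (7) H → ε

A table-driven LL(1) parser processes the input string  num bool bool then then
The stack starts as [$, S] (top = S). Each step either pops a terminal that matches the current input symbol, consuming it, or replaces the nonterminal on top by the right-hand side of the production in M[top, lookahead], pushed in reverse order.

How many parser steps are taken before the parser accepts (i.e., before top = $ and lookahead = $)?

step 1: stack=$ S  input=num bool bool then then $  — expand S → num H then
step 2: stack=$ then H num  input=num bool bool then then $  — match num
step 3: stack=$ then H  input=bool bool then then $  — expand H → N bool bool then
step 4: stack=$ then then bool bool N  input=bool bool then then $  — expand N → ε
step 5: stack=$ then then bool bool  input=bool bool then then $  — match bool
step 6: stack=$ then then bool  input=bool then then $  — match bool
step 7: stack=$ then then  input=then then $  — match then
step 8: stack=$ then  input=then $  — match then
Accept reached after 8 steps.

8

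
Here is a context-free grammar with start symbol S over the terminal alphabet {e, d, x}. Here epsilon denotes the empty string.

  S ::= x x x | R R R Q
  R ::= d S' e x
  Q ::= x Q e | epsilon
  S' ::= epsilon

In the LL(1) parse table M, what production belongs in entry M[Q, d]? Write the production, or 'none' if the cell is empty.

none

FIRST(R): from R::=d S' e x we get {d}. So FIRST(R) = {d}.
FIRST(Q): from Q::=x Q e we get {x}; from Q::=epsilon we get {epsilon}. So FIRST(Q) = {epsilon, x}.
FIRST(S'): from S'::=epsilon we get {epsilon}. So FIRST(S') = {epsilon}.
FIRST(S): from S::=x x x we get {x}; from S::=R R R Q we get {d}. So FIRST(S) = {d, x}.
FOLLOW(S) includes $ since S is the start symbol.
FOLLOW(S): S appears on no right-hand side. Thus FOLLOW(S) = {$}.
FOLLOW(Q): in S::=R R R Q, the suffix after Q is empty, so FOLLOW(Q) ⊇ FOLLOW(S) = {$}; in Q::=x Q e, Q is followed by e with FIRST {e}. Thus FOLLOW(Q) = {$, e}.
For Q ::= x Q e: FIRST(x Q e) = {x}, so it goes in M[Q, t] for t ∈ {x}.
For Q ::= epsilon: FIRST(epsilon) = {epsilon}, so it goes in M[Q, t] for t ∈ {}; since epsilon ∈ FIRST, also for every t ∈ FOLLOW(Q) = {$, e}.
None of these place a production in M[Q, d].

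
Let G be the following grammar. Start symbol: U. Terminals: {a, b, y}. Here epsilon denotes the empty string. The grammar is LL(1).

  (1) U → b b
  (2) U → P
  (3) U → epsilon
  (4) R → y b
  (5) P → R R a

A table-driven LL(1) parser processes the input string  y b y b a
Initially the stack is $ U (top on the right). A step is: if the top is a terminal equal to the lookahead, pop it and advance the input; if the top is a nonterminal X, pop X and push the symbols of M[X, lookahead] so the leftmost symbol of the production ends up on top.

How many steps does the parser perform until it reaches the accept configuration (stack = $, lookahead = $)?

     Stack      Input        Action
  1  $ U        y b y b a $  expand U → P
  2  $ P        y b y b a $  expand P → R R a
  3  $ a R R    y b y b a $  expand R → y b
  4  $ a R b y  y b y b a $  match y
  5  $ a R b    b y b a $    match b
  6  $ a R      y b a $      expand R → y b
  7  $ a b y    y b a $      match y
  8  $ a b      b a $        match b
  9  $ a        a $          match a
Accept reached after 9 steps.

9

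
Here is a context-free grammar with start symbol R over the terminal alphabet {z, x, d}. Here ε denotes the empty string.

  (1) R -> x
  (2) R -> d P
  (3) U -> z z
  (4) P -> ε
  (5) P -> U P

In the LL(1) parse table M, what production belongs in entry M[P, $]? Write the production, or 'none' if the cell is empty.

P -> ε

FIRST(R): from R->x we get {x}; from R->d P we get {d}. So FIRST(R) = {d, x}.
FIRST(U): from U->z z we get {z}. So FIRST(U) = {z}.
FIRST(P): from P->ε we get {ε}; from P->U P we get {z}. So FIRST(P) = {ε, z}.
FOLLOW(R) includes $ since R is the start symbol.
FOLLOW(R): R appears on no right-hand side. Thus FOLLOW(R) = {$}.
FOLLOW(P): in R->d P, the suffix after P is empty, so FOLLOW(P) ⊇ FOLLOW(R) = {$}; in P->U P, the suffix after P is empty (adds nothing new). Thus FOLLOW(P) = {$}.
For P -> ε: FIRST(ε) = {ε}, so it goes in M[P, t] for t ∈ {}; since ε ∈ FIRST, also for every t ∈ FOLLOW(P) = {$}.
For P -> U P: FIRST(U P) = {z}, so it goes in M[P, t] for t ∈ {z}.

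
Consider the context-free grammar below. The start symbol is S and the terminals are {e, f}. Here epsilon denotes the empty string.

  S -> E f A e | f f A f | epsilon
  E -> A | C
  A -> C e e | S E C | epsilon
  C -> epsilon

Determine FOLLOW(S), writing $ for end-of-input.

{$, e, f}

FIRST(C): from C->epsilon we get {epsilon}. So FIRST(C) = {epsilon}.
FIRST(S): from S->E f A e we get {e, f}; from S->f f A f we get {f}; from S->epsilon we get {epsilon}. So FIRST(S) = {epsilon, e, f}.
FIRST(E): from E->A we get {epsilon, e, f}; from E->C we get {epsilon}. So FIRST(E) = {epsilon, e, f}.
FIRST(A): from A->C e e we get {e}; from A->S E C we get {epsilon, e, f}; from A->epsilon we get {epsilon}. So FIRST(A) = {epsilon, e, f}.
FOLLOW(S) includes $ since S is the start symbol.
FOLLOW(S): in A->S E C, S is followed by E C with FIRST {epsilon, e, f}; in A->S E C, the suffix after S is nullable, so FOLLOW(S) ⊇ FOLLOW(A) = {e, f}. Thus FOLLOW(S) = {$, e, f}.
FOLLOW(E): in S->E f A e, E is followed by f A e with FIRST {f}; in A->S E C, E is followed by C with FIRST {epsilon}; in A->S E C, the suffix after E is nullable, so FOLLOW(E) ⊇ FOLLOW(A) = {e, f}. Thus FOLLOW(E) = {e, f}.
FOLLOW(A): in S->E f A e, A is followed by e with FIRST {e}; in S->f f A f, A is followed by f with FIRST {f}; in E->A, the suffix after A is empty, so FOLLOW(A) ⊇ FOLLOW(E) = {e, f}. Thus FOLLOW(A) = {e, f}.
FOLLOW(C): in E->C, the suffix after C is empty, so FOLLOW(C) ⊇ FOLLOW(E) = {e, f}; in A->C e e, C is followed by e e with FIRST {e}; in A->S E C, the suffix after C is empty, so FOLLOW(C) ⊇ FOLLOW(A) = {e, f}. Thus FOLLOW(C) = {e, f}.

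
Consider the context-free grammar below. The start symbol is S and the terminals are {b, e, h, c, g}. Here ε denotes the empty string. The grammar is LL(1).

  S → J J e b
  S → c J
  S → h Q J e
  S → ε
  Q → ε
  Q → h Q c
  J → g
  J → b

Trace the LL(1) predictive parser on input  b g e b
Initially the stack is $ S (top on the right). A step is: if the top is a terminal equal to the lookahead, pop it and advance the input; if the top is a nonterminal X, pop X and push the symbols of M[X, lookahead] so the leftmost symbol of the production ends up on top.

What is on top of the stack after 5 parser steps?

e

     Stack      Input      Action
  1  $ S        b g e b $  expand S → J J e b
  2  $ b e J J  b g e b $  expand J → b
  3  $ b e J b  b g e b $  match b
  4  $ b e J    g e b $    expand J → g
  5  $ b e g    g e b $    match g
Stack after step 5: $ b e (top = e).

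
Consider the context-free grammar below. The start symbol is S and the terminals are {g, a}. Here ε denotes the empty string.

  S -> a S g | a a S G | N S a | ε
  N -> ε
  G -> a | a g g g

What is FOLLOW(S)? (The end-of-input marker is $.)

FIRST(N): from N->ε we get {ε}. So FIRST(N) = {ε}.
FIRST(G): from G->a we get {a}; from G->a g g g we get {a}. So FIRST(G) = {a}.
FIRST(S): from S->a S g we get {a}; from S->a a S G we get {a}; from S->N S a we get {a}; from S->ε we get {ε}. So FIRST(S) = {ε, a}.
FOLLOW(S) includes $ since S is the start symbol.
FOLLOW(S): in S->a S g, S is followed by g with FIRST {g}; in S->a a S G, S is followed by G with FIRST {a}; in S->N S a, S is followed by a with FIRST {a}. Thus FOLLOW(S) = {$, a, g}.
FOLLOW(N): in S->N S a, N is followed by S a with FIRST {a}. Thus FOLLOW(N) = {a}.
FOLLOW(G): in S->a a S G, the suffix after G is empty, so FOLLOW(G) ⊇ FOLLOW(S) = {$, a, g}. Thus FOLLOW(G) = {$, a, g}.

{$, a, g}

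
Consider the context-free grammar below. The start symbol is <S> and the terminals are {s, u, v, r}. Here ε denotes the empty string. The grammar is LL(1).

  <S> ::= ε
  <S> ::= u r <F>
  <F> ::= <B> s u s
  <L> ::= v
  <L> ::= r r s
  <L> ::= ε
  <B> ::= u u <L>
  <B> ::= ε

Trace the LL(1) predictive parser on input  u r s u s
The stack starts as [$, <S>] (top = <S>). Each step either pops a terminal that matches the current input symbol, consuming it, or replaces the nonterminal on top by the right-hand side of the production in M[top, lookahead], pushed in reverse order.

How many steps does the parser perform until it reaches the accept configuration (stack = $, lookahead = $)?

step 1: stack=$ <S>  input=u r s u s $  — expand <S> ::= u r <F>
step 2: stack=$ <F> r u  input=u r s u s $  — match u
step 3: stack=$ <F> r  input=r s u s $  — match r
step 4: stack=$ <F>  input=s u s $  — expand <F> ::= <B> s u s
step 5: stack=$ s u s <B>  input=s u s $  — expand <B> ::= ε
step 6: stack=$ s u s  input=s u s $  — match s
step 7: stack=$ s u  input=u s $  — match u
step 8: stack=$ s  input=s $  — match s
Accept reached after 8 steps.

8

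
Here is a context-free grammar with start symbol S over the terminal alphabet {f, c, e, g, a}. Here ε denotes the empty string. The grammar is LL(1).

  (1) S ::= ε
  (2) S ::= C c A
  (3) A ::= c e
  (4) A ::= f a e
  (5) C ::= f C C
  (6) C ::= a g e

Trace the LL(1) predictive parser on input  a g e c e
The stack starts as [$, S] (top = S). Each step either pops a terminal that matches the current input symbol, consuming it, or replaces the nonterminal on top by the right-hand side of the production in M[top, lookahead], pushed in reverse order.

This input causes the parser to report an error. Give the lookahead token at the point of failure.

     Stack        Input        Action
  1  $ S          a g e c e $  expand S ::= C c A
  2  $ A c C      a g e c e $  expand C ::= a g e
  3  $ A c e g a  a g e c e $  match a
  4  $ A c e g    g e c e $    match g
  5  $ A c e      e c e $      match e
  6  $ A c        c e $        match c
  7  $ A          e $          error: M[A, e] is empty

e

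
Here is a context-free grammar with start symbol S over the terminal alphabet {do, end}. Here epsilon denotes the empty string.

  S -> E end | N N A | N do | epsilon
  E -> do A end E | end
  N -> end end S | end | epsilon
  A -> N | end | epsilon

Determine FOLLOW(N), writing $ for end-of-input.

FIRST(E) = {do, end}
FIRST(N) = {epsilon, end}
FIRST(A) = {epsilon, end}  (via N)
FIRST(S) = {epsilon, do, end}  (via E end, N N A, N do)
FOLLOW(S) includes $ since S is the start symbol.
FOLLOW(E): in S->E end, E is followed by end with FIRST {end}; in E->do A end E, the suffix after E is empty (adds nothing new). Thus FOLLOW(E) = {end}.
FOLLOW(S): in N->end end S, the suffix after S is empty, so FOLLOW(S) ⊇ FOLLOW(N) = {$, do, end}. Thus FOLLOW(S) = {$, do, end}.
FOLLOW(A): in S->N N A, the suffix after A is empty, so FOLLOW(A) ⊇ FOLLOW(S) = {$, do, end}; in E->do A end E, A is followed by end E with FIRST {end}. Thus FOLLOW(A) = {$, do, end}.
FOLLOW(N): in S->N N A (occurrence 1), N is followed by N A with FIRST {epsilon, end}; in S->N N A (occurrence 1), the suffix after N is nullable, so FOLLOW(N) ⊇ FOLLOW(S) = {$, do, end}; in S->N N A (occurrence 2), N is followed by A with FIRST {epsilon, end}; in S->N N A (occurrence 2), the suffix after N is nullable, so FOLLOW(N) ⊇ FOLLOW(S) = {$, do, end}; in S->N do, N is followed by do with FIRST {do}; in A->N, the suffix after N is empty, so FOLLOW(N) ⊇ FOLLOW(A) = {$, do, end}. Thus FOLLOW(N) = {$, do, end}.

{$, do, end}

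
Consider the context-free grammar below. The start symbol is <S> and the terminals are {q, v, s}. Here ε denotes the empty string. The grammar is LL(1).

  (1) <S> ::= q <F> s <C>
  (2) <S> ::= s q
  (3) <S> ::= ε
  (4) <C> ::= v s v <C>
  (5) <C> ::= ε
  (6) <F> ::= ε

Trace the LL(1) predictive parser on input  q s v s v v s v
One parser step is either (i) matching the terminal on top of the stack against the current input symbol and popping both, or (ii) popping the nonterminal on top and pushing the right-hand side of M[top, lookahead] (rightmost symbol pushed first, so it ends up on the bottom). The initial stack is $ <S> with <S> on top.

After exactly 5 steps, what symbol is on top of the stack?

v

     Stack          Input              Action
  1  $ <S>          q s v s v v s v $  expand <S> ::= q <F> s <C>
  2  $ <C> s <F> q  q s v s v v s v $  match q
  3  $ <C> s <F>    s v s v v s v $    expand <F> ::= ε
  4  $ <C> s        s v s v v s v $    match s
  5  $ <C>          v s v v s v $      expand <C> ::= v s v <C>
Stack after step 5: $ <C> v s v (top = v).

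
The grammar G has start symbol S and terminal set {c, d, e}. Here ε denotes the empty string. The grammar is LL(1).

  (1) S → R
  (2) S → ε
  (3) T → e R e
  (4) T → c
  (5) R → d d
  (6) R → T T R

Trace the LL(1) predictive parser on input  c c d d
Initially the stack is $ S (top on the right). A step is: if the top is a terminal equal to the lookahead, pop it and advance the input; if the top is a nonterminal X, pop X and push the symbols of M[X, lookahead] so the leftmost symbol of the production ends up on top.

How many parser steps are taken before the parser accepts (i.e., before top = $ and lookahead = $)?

     Stack    Input      Action
  1  $ S      c c d d $  expand S → R
  2  $ R      c c d d $  expand R → T T R
  3  $ R T T  c c d d $  expand T → c
  4  $ R T c  c c d d $  match c
  5  $ R T    c d d $    expand T → c
  6  $ R c    c d d $    match c
  7  $ R      d d $      expand R → d d
  8  $ d d    d d $      match d
  9  $ d      d $        match d
Accept reached after 9 steps.

9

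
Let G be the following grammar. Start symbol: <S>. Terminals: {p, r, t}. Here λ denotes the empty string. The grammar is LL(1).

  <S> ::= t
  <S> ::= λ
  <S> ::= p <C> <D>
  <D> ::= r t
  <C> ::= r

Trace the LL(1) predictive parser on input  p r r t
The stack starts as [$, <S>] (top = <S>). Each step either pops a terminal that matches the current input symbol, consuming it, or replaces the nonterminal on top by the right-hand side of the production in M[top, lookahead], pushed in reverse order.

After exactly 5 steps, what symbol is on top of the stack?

r

step 1: stack=$ <S>  input=p r r t $  — expand <S> ::= p <C> <D>
step 2: stack=$ <D> <C> p  input=p r r t $  — match p
step 3: stack=$ <D> <C>  input=r r t $  — expand <C> ::= r
step 4: stack=$ <D> r  input=r r t $  — match r
step 5: stack=$ <D>  input=r t $  — expand <D> ::= r t
Stack after step 5: $ t r (top = r).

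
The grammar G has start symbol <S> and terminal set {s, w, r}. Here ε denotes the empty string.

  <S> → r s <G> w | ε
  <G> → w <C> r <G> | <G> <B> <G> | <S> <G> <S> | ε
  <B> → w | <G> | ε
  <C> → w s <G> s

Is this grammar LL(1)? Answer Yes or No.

FIRST(<S>) = {ε, r}
FIRST(<G>) = {ε, r, w}
FIRST(<B>) = {ε, r, w}
FIRST(<C>) = {w}
FOLLOW(<S>) = {$, r, s, w}
FOLLOW(<G>) = {r, s, w}
FOLLOW(<B>) = {r, s, w}
FOLLOW(<C>) = {r}
Cell M[<B>, r] receives both <B> → <G> and <B> → ε — the grammar is not LL(1).

No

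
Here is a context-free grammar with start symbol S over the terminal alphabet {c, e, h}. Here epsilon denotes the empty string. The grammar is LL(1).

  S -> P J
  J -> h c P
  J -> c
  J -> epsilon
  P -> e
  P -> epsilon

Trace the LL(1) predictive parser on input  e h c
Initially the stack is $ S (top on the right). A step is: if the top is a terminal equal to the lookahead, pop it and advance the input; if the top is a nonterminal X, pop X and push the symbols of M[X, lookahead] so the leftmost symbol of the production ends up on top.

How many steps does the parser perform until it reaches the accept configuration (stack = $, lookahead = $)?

7

     Stack    Input    Action
  1  $ S      e h c $  expand S -> P J
  2  $ J P    e h c $  expand P -> e
  3  $ J e    e h c $  match e
  4  $ J      h c $    expand J -> h c P
  5  $ P c h  h c $    match h
  6  $ P c    c $      match c
  7  $ P      $        expand P -> epsilon
Accept reached after 7 steps.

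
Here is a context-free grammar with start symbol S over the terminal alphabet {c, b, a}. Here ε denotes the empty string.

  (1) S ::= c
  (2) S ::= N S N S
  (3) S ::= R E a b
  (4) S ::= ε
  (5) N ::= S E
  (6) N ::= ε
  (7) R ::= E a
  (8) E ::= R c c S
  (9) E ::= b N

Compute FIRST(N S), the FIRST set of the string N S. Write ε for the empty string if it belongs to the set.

FIRST(S) = {ε, b, c}  (via N S N S, R E a b)
FIRST(N) = {ε, b, c}  (via S E)
FIRST(R) = {b}  (via E a)
FIRST(E) = {b}  (via R c c S)
FIRST(N S): take FIRST of each symbol in turn, carrying on past any symbol whose FIRST contains ε; result {ε, b, c}.

{ε, b, c}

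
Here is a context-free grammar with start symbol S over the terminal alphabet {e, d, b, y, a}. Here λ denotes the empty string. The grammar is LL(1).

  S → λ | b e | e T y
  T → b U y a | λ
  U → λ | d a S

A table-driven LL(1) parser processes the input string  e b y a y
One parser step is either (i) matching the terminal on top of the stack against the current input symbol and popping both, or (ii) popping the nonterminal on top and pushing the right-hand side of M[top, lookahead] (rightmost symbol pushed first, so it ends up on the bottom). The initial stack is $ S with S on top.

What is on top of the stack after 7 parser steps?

     Stack        Input        Action
  1  $ S          e b y a y $  expand S → e T y
  2  $ y T e      e b y a y $  match e
  3  $ y T        b y a y $    expand T → b U y a
  4  $ y a y U b  b y a y $    match b
  5  $ y a y U    y a y $      expand U → λ
  6  $ y a y      y a y $      match y
  7  $ y a        a y $        match a
Stack after step 7: $ y (top = y).

y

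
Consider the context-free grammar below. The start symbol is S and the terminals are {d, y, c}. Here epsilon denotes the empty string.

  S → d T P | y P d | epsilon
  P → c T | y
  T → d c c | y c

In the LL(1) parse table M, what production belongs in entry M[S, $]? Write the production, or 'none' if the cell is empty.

FIRST(S): from S→d T P we get {d}; from S→y P d we get {y}; from S→epsilon we get {epsilon}. So FIRST(S) = {epsilon, d, y}.
FIRST(P): from P→c T we get {c}; from P→y we get {y}. So FIRST(P) = {c, y}.
FIRST(T): from T→d c c we get {d}; from T→y c we get {y}. So FIRST(T) = {d, y}.
FOLLOW(S) includes $ since S is the start symbol.
FOLLOW(S): S appears on no right-hand side. Thus FOLLOW(S) = {$}.
For S → d T P: FIRST(d T P) = {d}, so it goes in M[S, t] for t ∈ {d}.
For S → y P d: FIRST(y P d) = {y}, so it goes in M[S, t] for t ∈ {y}.
For S → epsilon: FIRST(epsilon) = {epsilon}, so it goes in M[S, t] for t ∈ {}; since epsilon ∈ FIRST, also for every t ∈ FOLLOW(S) = {$}.

S → epsilon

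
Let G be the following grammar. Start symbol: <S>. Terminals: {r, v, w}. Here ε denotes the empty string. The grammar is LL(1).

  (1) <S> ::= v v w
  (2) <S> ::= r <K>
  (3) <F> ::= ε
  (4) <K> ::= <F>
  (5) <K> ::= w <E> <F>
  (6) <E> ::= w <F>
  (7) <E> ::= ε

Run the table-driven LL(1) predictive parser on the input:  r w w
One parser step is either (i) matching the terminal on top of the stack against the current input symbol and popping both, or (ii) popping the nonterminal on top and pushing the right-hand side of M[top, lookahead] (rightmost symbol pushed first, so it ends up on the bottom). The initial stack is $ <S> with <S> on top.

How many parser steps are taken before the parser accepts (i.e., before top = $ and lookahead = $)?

8

     Stack        Input    Action
  1  $ <S>        r w w $  expand <S> ::= r <K>
  2  $ <K> r      r w w $  match r
  3  $ <K>        w w $    expand <K> ::= w <E> <F>
  4  $ <F> <E> w  w w $    match w
  5  $ <F> <E>    w $      expand <E> ::= w <F>
  6  $ <F> <F> w  w $      match w
  7  $ <F> <F>    $        expand <F> ::= ε
  8  $ <F>        $        expand <F> ::= ε
Accept reached after 8 steps.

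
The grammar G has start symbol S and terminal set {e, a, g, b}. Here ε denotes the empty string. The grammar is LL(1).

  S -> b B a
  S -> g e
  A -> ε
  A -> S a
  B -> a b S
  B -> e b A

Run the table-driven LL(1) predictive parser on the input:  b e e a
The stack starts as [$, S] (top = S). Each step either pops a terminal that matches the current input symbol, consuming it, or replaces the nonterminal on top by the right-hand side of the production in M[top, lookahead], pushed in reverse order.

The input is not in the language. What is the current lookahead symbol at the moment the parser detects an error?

e

     Stack      Input      Action
  1  $ S        b e e a $  expand S -> b B a
  2  $ a B b    b e e a $  match b
  3  $ a B      e e a $    expand B -> e b A
  4  $ a A b e  e e a $    match e
  5  $ a A b    e a $      error: top is terminal b but lookahead is e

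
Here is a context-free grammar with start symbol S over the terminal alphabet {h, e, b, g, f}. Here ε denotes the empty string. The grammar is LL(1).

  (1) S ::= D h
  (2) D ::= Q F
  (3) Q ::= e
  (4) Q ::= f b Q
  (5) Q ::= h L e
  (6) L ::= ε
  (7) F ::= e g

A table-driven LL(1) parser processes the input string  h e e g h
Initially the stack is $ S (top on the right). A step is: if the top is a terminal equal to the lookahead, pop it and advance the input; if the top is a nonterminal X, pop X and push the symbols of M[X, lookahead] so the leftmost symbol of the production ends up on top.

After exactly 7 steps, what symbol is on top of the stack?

e

     Stack        Input        Action
  1  $ S          h e e g h $  expand S ::= D h
  2  $ h D        h e e g h $  expand D ::= Q F
  3  $ h F Q      h e e g h $  expand Q ::= h L e
  4  $ h F e L h  h e e g h $  match h
  5  $ h F e L    e e g h $    expand L ::= ε
  6  $ h F e      e e g h $    match e
  7  $ h F        e g h $      expand F ::= e g
Stack after step 7: $ h g e (top = e).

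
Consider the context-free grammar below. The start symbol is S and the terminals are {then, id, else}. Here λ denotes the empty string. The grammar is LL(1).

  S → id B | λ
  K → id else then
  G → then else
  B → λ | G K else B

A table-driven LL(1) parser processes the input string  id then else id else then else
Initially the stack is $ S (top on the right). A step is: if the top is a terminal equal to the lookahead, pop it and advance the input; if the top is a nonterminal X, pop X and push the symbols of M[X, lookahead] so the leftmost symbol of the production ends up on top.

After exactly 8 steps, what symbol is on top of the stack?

else

step 1: stack=$ S  input=id then else id else then else $  — expand S → id B
step 2: stack=$ B id  input=id then else id else then else $  — match id
step 3: stack=$ B  input=then else id else then else $  — expand B → G K else B
step 4: stack=$ B else K G  input=then else id else then else $  — expand G → then else
step 5: stack=$ B else K else then  input=then else id else then else $  — match then
step 6: stack=$ B else K else  input=else id else then else $  — match else
step 7: stack=$ B else K  input=id else then else $  — expand K → id else then
step 8: stack=$ B else then else id  input=id else then else $  — match id
Stack after step 8: $ B else then else (top = else).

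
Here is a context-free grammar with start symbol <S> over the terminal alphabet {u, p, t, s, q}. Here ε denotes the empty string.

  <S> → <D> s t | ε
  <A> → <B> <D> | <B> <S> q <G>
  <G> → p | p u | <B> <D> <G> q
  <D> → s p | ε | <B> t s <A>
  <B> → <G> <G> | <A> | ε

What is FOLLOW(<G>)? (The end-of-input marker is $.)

{p, q, s, t}

FIRST(<S>) = {ε, p, q, s, t}  (via <D> s t)
FIRST(<A>) = {ε, p, q, s, t}  (via <B> <D>, <B> <S> q <G>)
FIRST(<G>) = {p, q, s, t}  (via <B> <D> <G> q)
FIRST(<B>) = {ε, p, q, s, t}  (via <G> <G>, <A>)
FIRST(<D>) = {ε, p, q, s, t}  (via <B> t s <A>)
FOLLOW(<S>) includes $ since <S> is the start symbol.
FOLLOW(<S>): in <A>→<B> <S> q <G>, <S> is followed by q <G> with FIRST {q}. Thus FOLLOW(<S>) = {$, q}.
FOLLOW(<A>): in <D>→<B> t s <A>, the suffix after <A> is empty, so FOLLOW(<A>) ⊇ FOLLOW(<D>) = {p, q, s, t}; in <B>→<A>, the suffix after <A> is empty, so FOLLOW(<A>) ⊇ FOLLOW(<B>) = {p, q, s, t}. Thus FOLLOW(<A>) = {p, q, s, t}.
FOLLOW(<D>): in <S>→<D> s t, <D> is followed by s t with FIRST {s}; in <A>→<B> <D>, the suffix after <D> is empty, so FOLLOW(<D>) ⊇ FOLLOW(<A>) = {p, q, s, t}; in <G>→<B> <D> <G> q, <D> is followed by <G> q with FIRST {p, q, s, t}. Thus FOLLOW(<D>) = {p, q, s, t}.
FOLLOW(<B>): in <A>→<B> <D>, <B> is followed by <D> with FIRST {ε, p, q, s, t}; in <A>→<B> <D>, the suffix after <B> is nullable, so FOLLOW(<B>) ⊇ FOLLOW(<A>) = {p, q, s, t}; in <A>→<B> <S> q <G>, <B> is followed by <S> q <G> with FIRST {p, q, s, t}; in <G>→<B> <D> <G> q, <B> is followed by <D> <G> q with FIRST {p, q, s, t}; in <D>→<B> t s <A>, <B> is followed by t s <A> with FIRST {t}. Thus FOLLOW(<B>) = {p, q, s, t}.
FOLLOW(<G>): in <A>→<B> <S> q <G>, the suffix after <G> is empty, so FOLLOW(<G>) ⊇ FOLLOW(<A>) = {p, q, s, t}; in <G>→<B> <D> <G> q, <G> is followed by q with FIRST {q}; in <B>→<G> <G> (occurrence 1), <G> is followed by <G> with FIRST {p, q, s, t}; in <B>→<G> <G> (occurrence 2), the suffix after <G> is empty, so FOLLOW(<G>) ⊇ FOLLOW(<B>) = {p, q, s, t}. Thus FOLLOW(<G>) = {p, q, s, t}.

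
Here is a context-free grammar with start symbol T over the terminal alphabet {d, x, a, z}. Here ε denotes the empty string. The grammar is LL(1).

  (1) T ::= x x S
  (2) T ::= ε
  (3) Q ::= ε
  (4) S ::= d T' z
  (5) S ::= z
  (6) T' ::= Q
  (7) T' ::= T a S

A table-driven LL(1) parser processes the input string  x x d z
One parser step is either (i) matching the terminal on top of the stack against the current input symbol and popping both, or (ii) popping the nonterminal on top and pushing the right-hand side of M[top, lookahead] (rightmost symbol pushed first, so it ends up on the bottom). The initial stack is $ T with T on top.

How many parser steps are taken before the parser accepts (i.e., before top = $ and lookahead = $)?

     Stack     Input      Action
  1  $ T       x x d z $  expand T ::= x x S
  2  $ S x x   x x d z $  match x
  3  $ S x     x d z $    match x
  4  $ S       d z $      expand S ::= d T' z
  5  $ z T' d  d z $      match d
  6  $ z T'    z $        expand T' ::= Q
  7  $ z Q     z $        expand Q ::= ε
  8  $ z       z $        match z
Accept reached after 8 steps.

8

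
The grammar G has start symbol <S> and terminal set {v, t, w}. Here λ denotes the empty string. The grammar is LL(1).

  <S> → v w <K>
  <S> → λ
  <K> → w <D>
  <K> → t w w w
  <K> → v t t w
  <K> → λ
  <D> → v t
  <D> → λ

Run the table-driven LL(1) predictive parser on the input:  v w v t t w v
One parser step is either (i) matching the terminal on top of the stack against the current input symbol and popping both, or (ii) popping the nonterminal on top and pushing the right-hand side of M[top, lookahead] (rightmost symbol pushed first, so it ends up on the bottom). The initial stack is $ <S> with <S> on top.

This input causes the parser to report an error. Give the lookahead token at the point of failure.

v

     Stack      Input            Action
  1  $ <S>      v w v t t w v $  expand <S> → v w <K>
  2  $ <K> w v  v w v t t w v $  match v
  3  $ <K> w    w v t t w v $    match w
  4  $ <K>      v t t w v $      expand <K> → v t t w
  5  $ w t t v  v t t w v $      match v
  6  $ w t t    t t w v $        match t
  7  $ w t      t w v $          match t
  8  $ w        w v $            match w
  9  $          v $              error: stack empty but input remains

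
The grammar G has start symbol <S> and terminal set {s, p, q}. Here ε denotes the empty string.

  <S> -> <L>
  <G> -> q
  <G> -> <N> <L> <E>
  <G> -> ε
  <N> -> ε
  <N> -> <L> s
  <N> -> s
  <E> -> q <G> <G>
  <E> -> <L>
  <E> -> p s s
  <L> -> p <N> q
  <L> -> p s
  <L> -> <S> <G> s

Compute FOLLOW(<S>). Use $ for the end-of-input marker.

FIRST(<S>): from <S>-><L> we get {p}. So FIRST(<S>) = {p}.
FIRST(<L>): from <L>->p <N> q we get {p}; from <L>->p s we get {p}; from <L>-><S> <G> s we get {p}. So FIRST(<L>) = {p}.
FIRST(<N>): from <N>->ε we get {ε}; from <N>-><L> s we get {p}; from <N>->s we get {s}. So FIRST(<N>) = {ε, p, s}.
FIRST(<E>): from <E>->q <G> <G> we get {q}; from <E>-><L> we get {p}; from <E>->p s s we get {p}. So FIRST(<E>) = {p, q}.
FIRST(<G>): from <G>->q we get {q}; from <G>-><N> <L> <E> we get {p, s}; from <G>->ε we get {ε}. So FIRST(<G>) = {ε, p, q, s}.
FOLLOW(<S>) includes $ since <S> is the start symbol.
FOLLOW(<S>): in <L>-><S> <G> s, <S> is followed by <G> s with FIRST {p, q, s}. Thus FOLLOW(<S>) = {$, p, q, s}.
FOLLOW(<N>): in <G>-><N> <L> <E>, <N> is followed by <L> <E> with FIRST {p}; in <L>->p <N> q, <N> is followed by q with FIRST {q}. Thus FOLLOW(<N>) = {p, q}.
FOLLOW(<G>): in <E>->q <G> <G> (occurrence 1), <G> is followed by <G> with FIRST {ε, p, q, s}; in <E>->q <G> <G> (occurrence 1), the suffix after <G> is nullable, so FOLLOW(<G>) ⊇ FOLLOW(<E>) = {p, q, s}; in <E>->q <G> <G> (occurrence 2), the suffix after <G> is empty, so FOLLOW(<G>) ⊇ FOLLOW(<E>) = {p, q, s}; in <L>-><S> <G> s, <G> is followed by s with FIRST {s}. Thus FOLLOW(<G>) = {p, q, s}.
FOLLOW(<E>): in <G>-><N> <L> <E>, the suffix after <E> is empty, so FOLLOW(<E>) ⊇ FOLLOW(<G>) = {p, q, s}. Thus FOLLOW(<E>) = {p, q, s}.
FOLLOW(<L>): in <S>-><L>, the suffix after <L> is empty, so FOLLOW(<L>) ⊇ FOLLOW(<S>) = {$, p, q, s}; in <G>-><N> <L> <E>, <L> is followed by <E> with FIRST {p, q}; in <N>-><L> s, <L> is followed by s with FIRST {s}; in <E>-><L>, the suffix after <L> is empty, so FOLLOW(<L>) ⊇ FOLLOW(<E>) = {p, q, s}. Thus FOLLOW(<L>) = {$, p, q, s}.

{$, p, q, s}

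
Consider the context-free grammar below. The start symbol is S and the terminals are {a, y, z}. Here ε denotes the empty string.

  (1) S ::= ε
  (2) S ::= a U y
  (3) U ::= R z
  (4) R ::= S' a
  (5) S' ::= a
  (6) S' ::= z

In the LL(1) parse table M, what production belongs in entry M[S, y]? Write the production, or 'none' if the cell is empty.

none

FIRST(S): from S::=ε we get {ε}; from S::=a U y we get {a}. So FIRST(S) = {ε, a}.
FIRST(S'): from S'::=a we get {a}; from S'::=z we get {z}. So FIRST(S') = {a, z}.
FIRST(R): from R::=S' a we get {a, z}. So FIRST(R) = {a, z}.
FIRST(U): from U::=R z we get {a, z}. So FIRST(U) = {a, z}.
FOLLOW(S) includes $ since S is the start symbol.
FOLLOW(S): S appears on no right-hand side. Thus FOLLOW(S) = {$}.
For S ::= ε: FIRST(ε) = {ε}, so it goes in M[S, t] for t ∈ {}; since ε ∈ FIRST, also for every t ∈ FOLLOW(S) = {$}.
For S ::= a U y: FIRST(a U y) = {a}, so it goes in M[S, t] for t ∈ {a}.
None of these place a production in M[S, y].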